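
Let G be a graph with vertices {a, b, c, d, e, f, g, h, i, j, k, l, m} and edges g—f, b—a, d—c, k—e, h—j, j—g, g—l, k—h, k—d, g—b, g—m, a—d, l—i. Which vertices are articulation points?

Removing d increases the component count from 1 to 2, so d is a cut vertex.
Removing g increases the component count from 1 to 4, so g is a cut vertex.
Removing k increases the component count from 1 to 2, so k is a cut vertex.
Likewise l is a cut vertex.
By contrast removing m leaves 1 component; it is not a cut vertex. No other vertex is a cut vertex either.

d, g, k, l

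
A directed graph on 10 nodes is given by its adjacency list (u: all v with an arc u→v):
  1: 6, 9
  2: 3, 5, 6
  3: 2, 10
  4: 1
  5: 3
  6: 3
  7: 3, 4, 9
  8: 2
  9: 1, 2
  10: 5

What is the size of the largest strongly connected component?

5

{2, 3, 5, 6, 10} are all mutually reachable — one SCC of size 5.
{1, 9} are all mutually reachable — one SCC of size 2.
{4} is an SCC by itself.
{8} is an SCC by itself.
{7} is an SCC by itself.
The largest has 5 vertices.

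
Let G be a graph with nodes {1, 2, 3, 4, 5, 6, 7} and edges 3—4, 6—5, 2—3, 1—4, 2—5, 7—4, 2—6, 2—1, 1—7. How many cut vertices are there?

Removing 2 increases the component count from 1 to 2, so 2 is a cut vertex.
By contrast removing 3 leaves 1 component; it is not a cut vertex. No other vertex is a cut vertex either.

1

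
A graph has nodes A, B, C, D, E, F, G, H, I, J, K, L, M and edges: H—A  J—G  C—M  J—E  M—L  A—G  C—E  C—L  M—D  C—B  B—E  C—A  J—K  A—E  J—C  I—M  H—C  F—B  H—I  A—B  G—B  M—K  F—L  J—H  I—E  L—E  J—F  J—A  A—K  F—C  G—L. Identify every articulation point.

M

Removing M increases the component count from 1 to 2, so M is a cut vertex.
By contrast removing H leaves 1 component; it is not a cut vertex. No other vertex is a cut vertex either.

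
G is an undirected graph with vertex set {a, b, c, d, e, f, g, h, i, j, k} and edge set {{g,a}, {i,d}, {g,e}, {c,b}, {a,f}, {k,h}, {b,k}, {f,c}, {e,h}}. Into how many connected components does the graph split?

j is isolated — a component by itself.
Starting from d we can reach d, i. That is one component of size 2.
Starting from a we can reach a, b, c, e, f, g, h, k. That is one component of size 8.
Total: 3 components.

3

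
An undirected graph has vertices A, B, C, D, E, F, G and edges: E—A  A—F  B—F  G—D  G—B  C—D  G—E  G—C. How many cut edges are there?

The edges on the cycle G-C-D-G are not bridges since each lies on that cycle.
Every edge lies on some cycle, so there are no bridges.

0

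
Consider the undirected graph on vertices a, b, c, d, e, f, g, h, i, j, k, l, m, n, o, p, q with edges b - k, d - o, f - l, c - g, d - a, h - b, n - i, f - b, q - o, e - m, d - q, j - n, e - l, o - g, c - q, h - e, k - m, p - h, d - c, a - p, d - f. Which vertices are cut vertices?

Removing d increases the component count from 2 to 3, so d is a cut vertex.
Removing n increases the component count from 2 to 3, so n is a cut vertex.
By contrast removing e leaves 2 components; it is not a cut vertex. No other vertex is a cut vertex either.

d, n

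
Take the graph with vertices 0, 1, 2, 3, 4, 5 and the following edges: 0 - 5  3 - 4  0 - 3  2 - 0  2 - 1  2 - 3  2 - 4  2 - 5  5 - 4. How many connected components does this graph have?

Starting from 0 we can reach 0, 1, 2, 3, 4, 5. That is one component of size 6.
Total: 1 component.

1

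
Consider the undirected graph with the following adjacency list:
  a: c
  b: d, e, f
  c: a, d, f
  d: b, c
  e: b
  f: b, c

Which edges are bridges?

a-c, b-e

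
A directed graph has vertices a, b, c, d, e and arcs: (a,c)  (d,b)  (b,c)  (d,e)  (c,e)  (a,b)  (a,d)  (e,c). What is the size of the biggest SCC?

2

{c, e} are all mutually reachable — one SCC of size 2.
{b} is an SCC by itself.
{a} is an SCC by itself.
{d} is an SCC by itself.
The largest has 2 vertices.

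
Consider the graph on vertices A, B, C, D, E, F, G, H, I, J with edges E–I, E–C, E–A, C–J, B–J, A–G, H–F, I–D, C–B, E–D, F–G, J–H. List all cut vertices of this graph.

E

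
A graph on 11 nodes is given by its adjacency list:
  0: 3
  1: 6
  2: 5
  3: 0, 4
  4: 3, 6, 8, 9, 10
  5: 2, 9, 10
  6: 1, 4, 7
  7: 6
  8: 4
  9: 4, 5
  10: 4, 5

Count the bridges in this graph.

The edges on the cycle 4-9-5-10-4 are not bridges since each lies on that cycle.
But removing 6-1 disconnects 6 from 1; removing 4-3 disconnects 4 from 3; removing 6-7 disconnects 6 from 7; removing 5-2 disconnects 5 from 2 — these are bridges.
In total 7 edges are bridges.

7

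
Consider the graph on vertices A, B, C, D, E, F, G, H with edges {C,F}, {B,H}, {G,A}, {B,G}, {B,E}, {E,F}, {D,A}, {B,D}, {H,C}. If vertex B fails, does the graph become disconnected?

Deleting B raises the number of components from 1 to 2, so B is a cut vertex.

Yes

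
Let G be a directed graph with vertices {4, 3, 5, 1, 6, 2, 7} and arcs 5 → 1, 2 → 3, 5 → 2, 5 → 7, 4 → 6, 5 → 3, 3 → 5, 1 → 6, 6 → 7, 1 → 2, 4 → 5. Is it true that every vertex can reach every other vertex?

No

There is no directed path from 2 to 4, so the graph is not strongly connected.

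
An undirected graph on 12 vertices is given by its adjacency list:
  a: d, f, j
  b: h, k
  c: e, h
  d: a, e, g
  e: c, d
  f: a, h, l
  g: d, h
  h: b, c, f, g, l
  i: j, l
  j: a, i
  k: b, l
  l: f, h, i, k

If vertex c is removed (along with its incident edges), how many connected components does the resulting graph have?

1

With c gone, the remaining components are: {a, b, d, e, f, g, h, i, j, k, l}.
That is 1 component.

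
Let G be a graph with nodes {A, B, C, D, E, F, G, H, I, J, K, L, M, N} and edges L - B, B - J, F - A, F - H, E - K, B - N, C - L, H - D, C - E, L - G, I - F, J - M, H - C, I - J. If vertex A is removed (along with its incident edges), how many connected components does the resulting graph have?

With A gone, the remaining components are: {B, C, D, E, F, G, H, I, J, K, L, M, N}.
That is 1 component.

1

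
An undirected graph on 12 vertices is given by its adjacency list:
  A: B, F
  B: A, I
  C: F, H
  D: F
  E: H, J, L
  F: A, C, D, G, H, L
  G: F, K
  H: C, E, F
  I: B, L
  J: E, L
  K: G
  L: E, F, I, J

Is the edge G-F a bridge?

Yes

Removing G-F leaves no path between G and F: the component count goes from 1 to 2. So it is a bridge.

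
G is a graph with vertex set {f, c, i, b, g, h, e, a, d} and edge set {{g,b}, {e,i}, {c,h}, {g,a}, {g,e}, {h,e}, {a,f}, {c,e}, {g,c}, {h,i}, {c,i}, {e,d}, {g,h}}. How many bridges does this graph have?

4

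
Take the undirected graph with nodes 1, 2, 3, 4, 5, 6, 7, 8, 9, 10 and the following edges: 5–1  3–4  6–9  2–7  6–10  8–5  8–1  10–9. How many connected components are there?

Starting from 3 we can reach 3, 4. That is one component of size 2.
Starting from 2 we can reach 2, 7. That is one component of size 2.
Starting from 1 we can reach 1, 5, 8. That is one component of size 3.
Starting from 6 we can reach 6, 9, 10. That is one component of size 3.
Total: 4 components.

4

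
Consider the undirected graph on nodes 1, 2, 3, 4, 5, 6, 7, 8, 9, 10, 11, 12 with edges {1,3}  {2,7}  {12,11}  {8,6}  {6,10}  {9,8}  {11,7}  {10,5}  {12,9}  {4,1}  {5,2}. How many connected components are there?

Starting from 1 we can reach 1, 3, 4. That is one component of size 3.
Starting from 2 we can reach 2, 5, 6, 7, 8, 9, 10, 11, 12. That is one component of size 9.
Total: 2 components.

2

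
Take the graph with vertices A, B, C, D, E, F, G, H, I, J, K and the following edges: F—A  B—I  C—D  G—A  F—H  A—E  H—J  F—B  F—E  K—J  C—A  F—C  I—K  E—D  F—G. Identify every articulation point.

F

Removing F increases the component count from 1 to 2, so F is a cut vertex.
By contrast removing C leaves 1 component; it is not a cut vertex. No other vertex is a cut vertex either.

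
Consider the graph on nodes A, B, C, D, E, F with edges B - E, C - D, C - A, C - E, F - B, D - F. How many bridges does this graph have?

1

The edges on the cycle C-D-F-B-E-C are not bridges since each lies on that cycle.
But removing C - A disconnects C from A — this is a bridge.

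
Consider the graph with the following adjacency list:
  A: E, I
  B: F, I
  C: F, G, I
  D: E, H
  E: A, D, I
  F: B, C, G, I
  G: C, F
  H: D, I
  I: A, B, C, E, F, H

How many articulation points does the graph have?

1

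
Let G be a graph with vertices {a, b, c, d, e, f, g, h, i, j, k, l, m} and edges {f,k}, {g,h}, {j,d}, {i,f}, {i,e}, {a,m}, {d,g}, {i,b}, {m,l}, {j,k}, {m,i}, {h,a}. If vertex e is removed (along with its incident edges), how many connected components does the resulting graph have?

2

With e gone, the remaining components are: {c}; {a, b, d, f, g, h, i, j, k, l, m}.
That is 2 components.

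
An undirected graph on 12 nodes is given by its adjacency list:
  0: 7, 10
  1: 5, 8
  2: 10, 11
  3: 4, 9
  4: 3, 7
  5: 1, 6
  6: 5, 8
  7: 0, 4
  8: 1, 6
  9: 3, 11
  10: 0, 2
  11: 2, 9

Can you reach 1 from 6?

From 6 we can reach 1, 5, 6, 8, which includes 1.

Yes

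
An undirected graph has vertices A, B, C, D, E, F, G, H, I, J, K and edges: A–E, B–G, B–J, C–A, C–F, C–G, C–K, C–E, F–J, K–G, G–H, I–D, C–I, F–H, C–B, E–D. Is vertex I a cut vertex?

Deleting I leaves 1 component (was 1) (its neighbors C, D remain connected to each other), so I is not a cut vertex.

No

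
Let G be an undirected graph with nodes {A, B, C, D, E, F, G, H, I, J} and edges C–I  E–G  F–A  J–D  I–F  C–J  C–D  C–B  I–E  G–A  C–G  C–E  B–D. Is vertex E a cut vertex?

No

Deleting E leaves 2 components (was 2), so E is not a cut vertex.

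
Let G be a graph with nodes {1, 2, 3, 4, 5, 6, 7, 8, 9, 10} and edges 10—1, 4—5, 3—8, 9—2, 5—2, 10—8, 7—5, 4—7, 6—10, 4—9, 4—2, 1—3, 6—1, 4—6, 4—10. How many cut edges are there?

0

The edges on the cycle 4-6-1-3-8-10-4 are not bridges since each lies on that cycle.
Every edge lies on some cycle, so there are no bridges.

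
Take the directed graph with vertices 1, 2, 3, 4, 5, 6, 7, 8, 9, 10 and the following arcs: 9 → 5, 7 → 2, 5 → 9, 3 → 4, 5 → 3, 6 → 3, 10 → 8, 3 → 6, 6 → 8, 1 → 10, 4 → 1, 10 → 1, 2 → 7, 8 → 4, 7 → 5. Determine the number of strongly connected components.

{1, 4, 8, 10} are all mutually reachable — one SCC of size 4.
{2, 7} are all mutually reachable — one SCC of size 2.
{3, 6} are all mutually reachable — one SCC of size 2.
{5, 9} are all mutually reachable — one SCC of size 2.
That gives 4 strongly connected components.

4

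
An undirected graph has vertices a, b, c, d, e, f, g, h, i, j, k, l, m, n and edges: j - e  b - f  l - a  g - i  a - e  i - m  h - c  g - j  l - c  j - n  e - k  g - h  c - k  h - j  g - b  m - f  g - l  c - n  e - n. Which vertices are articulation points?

Removing g increases the component count from 2 to 3, so g is a cut vertex.
By contrast removing j leaves 2 components; it is not a cut vertex. No other vertex is a cut vertex either.

g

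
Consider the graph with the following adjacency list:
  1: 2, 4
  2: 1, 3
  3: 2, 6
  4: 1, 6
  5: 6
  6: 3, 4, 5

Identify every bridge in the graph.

The edges on the cycle 4-6-3-2-1-4 are not bridges since each lies on that cycle.
But removing 6-5 disconnects 6 from 5 — this is a bridge.

5-6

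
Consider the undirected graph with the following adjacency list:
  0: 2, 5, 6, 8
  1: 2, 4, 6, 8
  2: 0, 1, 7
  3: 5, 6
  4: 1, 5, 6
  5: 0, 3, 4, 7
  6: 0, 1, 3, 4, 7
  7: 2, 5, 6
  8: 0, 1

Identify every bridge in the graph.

none

The edges on the cycle 1-2-7-6-1 are not bridges since each lies on that cycle.
Every edge lies on some cycle, so there are no bridges.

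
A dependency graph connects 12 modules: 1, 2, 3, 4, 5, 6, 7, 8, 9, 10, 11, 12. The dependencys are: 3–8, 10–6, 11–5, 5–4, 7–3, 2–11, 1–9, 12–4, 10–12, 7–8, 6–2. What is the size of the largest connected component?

7

Starting from 1 we can reach 1, 9. That is one component of size 2.
Starting from 3 we can reach 3, 7, 8. That is one component of size 3.
Starting from 2 we can reach 2, 4, 5, 6, 10, 11, 12. That is one component of size 7.
The largest has 7 vertices.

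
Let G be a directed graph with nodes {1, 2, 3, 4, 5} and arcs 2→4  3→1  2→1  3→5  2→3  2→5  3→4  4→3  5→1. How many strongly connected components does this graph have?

{3, 4} are all mutually reachable — one SCC of size 2.
{1} is an SCC by itself.
{2} is an SCC by itself.
{5} is an SCC by itself.
That gives 4 strongly connected components.

4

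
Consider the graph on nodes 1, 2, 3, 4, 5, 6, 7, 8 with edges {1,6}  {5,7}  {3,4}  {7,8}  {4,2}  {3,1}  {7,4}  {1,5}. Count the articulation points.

Removing 1 increases the component count from 1 to 2, so 1 is a cut vertex.
Removing 4 increases the component count from 1 to 2, so 4 is a cut vertex.
Removing 7 increases the component count from 1 to 2, so 7 is a cut vertex.
By contrast removing 2 leaves 1 component; it is not a cut vertex. No other vertex is a cut vertex either.

3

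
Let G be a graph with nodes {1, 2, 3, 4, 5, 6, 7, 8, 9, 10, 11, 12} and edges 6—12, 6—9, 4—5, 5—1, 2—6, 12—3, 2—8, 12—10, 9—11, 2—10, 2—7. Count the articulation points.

Removing 2 increases the component count from 2 to 4, so 2 is a cut vertex.
Removing 5 increases the component count from 2 to 3, so 5 is a cut vertex.
Removing 6 increases the component count from 2 to 3, so 6 is a cut vertex.
Likewise 9, 12 are cut vertices.
By contrast removing 7 leaves 2 components; it is not a cut vertex. No other vertex is a cut vertex either.

5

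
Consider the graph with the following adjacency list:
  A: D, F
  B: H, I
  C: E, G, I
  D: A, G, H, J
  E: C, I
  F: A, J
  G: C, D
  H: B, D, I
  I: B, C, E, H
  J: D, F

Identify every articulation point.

Removing D increases the component count from 1 to 2, so D is a cut vertex.
By contrast removing A leaves 1 component; it is not a cut vertex. No other vertex is a cut vertex either.

D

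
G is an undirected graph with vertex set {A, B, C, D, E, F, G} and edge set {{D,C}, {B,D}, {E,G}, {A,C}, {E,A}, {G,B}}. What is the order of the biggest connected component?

6

F is isolated — a component by itself.
Starting from A we can reach A, B, C, D, E, G. That is one component of size 6.
The largest has 6 vertices.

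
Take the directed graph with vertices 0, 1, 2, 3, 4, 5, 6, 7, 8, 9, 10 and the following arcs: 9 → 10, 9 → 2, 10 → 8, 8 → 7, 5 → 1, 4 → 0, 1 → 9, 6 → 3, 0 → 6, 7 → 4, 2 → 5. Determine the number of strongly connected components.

8

{1, 2, 5, 9} are all mutually reachable — one SCC of size 4.
{4} is an SCC by itself.
{10} is an SCC by itself.
{8} is an SCC by itself.
{0} is an SCC by itself.
(and 3 more singleton SCCs)
That gives 8 strongly connected components.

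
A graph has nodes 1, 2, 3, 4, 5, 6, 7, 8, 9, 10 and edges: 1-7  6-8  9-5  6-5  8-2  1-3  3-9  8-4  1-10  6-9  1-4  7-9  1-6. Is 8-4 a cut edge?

After removing 8-4, the path 8-6-1-4 still connects them, so the edge is not a bridge.

No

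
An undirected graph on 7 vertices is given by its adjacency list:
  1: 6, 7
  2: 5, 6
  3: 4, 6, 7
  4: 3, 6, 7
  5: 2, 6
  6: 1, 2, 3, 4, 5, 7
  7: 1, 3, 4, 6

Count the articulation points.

Removing 6 increases the component count from 1 to 2, so 6 is a cut vertex.
By contrast removing 4 leaves 1 component; it is not a cut vertex. No other vertex is a cut vertex either.

1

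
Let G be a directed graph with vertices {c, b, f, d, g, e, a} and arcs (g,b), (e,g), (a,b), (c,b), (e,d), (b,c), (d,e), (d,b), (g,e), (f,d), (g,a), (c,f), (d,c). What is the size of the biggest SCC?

{a, b, c, d, e, f, g} are all mutually reachable — one SCC of size 7.
The largest has 7 vertices.

7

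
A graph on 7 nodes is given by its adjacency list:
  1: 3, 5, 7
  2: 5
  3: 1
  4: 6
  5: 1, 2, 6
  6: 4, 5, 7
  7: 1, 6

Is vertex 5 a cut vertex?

Yes

Deleting 5 raises the number of components from 1 to 2, so 5 is a cut vertex.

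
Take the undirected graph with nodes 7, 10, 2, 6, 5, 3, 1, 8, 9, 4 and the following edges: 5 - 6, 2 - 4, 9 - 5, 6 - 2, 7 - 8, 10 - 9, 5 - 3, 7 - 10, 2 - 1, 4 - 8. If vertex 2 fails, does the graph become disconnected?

Deleting 2 raises the number of components from 1 to 2, so 2 is a cut vertex.

Yes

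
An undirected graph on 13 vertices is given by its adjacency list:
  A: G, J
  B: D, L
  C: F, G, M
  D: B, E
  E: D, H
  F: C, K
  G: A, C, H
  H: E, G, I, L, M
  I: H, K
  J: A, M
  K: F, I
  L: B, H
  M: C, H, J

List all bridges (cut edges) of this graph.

none

The edges on the cycle H-G-A-J-M-H are not bridges since each lies on that cycle.
Every edge lies on some cycle, so there are no bridges.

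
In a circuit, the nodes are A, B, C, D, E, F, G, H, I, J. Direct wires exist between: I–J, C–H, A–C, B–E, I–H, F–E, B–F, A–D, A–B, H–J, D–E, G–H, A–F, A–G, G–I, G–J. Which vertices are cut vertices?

Removing A increases the component count from 1 to 2, so A is a cut vertex.
By contrast removing F leaves 1 component; it is not a cut vertex. No other vertex is a cut vertex either.

A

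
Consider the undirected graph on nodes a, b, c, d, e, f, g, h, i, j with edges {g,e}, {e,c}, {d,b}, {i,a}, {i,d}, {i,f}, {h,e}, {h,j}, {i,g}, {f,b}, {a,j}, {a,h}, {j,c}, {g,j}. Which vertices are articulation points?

i

Removing i increases the component count from 1 to 2, so i is a cut vertex.
By contrast removing e leaves 1 component; it is not a cut vertex. No other vertex is a cut vertex either.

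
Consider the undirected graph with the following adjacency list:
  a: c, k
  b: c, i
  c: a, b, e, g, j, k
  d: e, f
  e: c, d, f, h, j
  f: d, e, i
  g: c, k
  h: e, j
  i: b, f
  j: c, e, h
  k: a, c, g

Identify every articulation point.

Removing c increases the component count from 1 to 2, so c is a cut vertex.
By contrast removing d leaves 1 component; it is not a cut vertex. No other vertex is a cut vertex either.

c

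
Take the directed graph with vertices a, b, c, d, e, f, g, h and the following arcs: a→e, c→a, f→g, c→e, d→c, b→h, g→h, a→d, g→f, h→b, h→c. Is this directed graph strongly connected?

There is no directed path from c to g, so the graph is not strongly connected.

No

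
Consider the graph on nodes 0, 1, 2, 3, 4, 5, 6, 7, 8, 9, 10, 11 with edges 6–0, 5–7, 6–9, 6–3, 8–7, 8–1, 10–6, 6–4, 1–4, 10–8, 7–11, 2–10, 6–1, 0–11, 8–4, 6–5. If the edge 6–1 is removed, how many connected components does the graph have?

6 and 1 are still connected via 6-4-1, so the component count stays at 1.

1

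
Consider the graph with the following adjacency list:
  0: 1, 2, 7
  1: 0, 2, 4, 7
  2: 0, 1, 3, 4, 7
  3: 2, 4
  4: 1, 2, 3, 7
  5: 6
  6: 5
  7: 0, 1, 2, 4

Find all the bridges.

The edges on the cycle 4-7-0-1-4 are not bridges since each lies on that cycle.
But removing 5-6 disconnects 5 from 6 — this is a bridge.

5-6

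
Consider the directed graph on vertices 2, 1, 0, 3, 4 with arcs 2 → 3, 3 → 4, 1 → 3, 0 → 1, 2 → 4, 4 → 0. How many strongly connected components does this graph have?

2

{0, 1, 3, 4} are all mutually reachable — one SCC of size 4.
{2} is an SCC by itself.
That gives 2 strongly connected components.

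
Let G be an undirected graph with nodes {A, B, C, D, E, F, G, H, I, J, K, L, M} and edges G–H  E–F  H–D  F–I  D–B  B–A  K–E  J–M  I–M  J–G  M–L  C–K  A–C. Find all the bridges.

The edges on the cycle J-G-H-D-B-A-C-K-E-F-I-M-J are not bridges since each lies on that cycle.
But removing M–L disconnects M from L — this is a bridge.

L-M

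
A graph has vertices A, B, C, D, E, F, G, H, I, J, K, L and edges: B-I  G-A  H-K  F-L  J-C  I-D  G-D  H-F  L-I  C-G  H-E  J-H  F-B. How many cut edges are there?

3

The edges on the cycle J-H-F-B-I-D-G-C-J are not bridges since each lies on that cycle.
But removing G-A disconnects G from A; removing K-H disconnects K from H; removing H-E disconnects H from E — these are bridges.
That makes 3 bridges.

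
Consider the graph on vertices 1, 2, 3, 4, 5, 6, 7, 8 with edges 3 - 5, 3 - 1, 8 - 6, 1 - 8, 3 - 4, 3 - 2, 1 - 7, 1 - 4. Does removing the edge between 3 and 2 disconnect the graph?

Removing 3 - 2 leaves no path between 3 and 2: the component count goes from 1 to 2. So it is a bridge.

Yes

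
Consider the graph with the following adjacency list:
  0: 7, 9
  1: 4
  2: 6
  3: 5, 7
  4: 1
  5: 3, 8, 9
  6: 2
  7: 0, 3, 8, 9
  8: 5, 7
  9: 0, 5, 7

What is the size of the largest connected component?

6

Starting from 1 we can reach 1, 4. That is one component of size 2.
Starting from 2 we can reach 2, 6. That is one component of size 2.
Starting from 0 we can reach 0, 3, 5, 7, 8, 9. That is one component of size 6.
The largest has 6 vertices.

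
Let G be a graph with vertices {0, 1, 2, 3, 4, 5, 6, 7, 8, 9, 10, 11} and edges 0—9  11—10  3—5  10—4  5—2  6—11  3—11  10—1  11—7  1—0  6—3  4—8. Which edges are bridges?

The edges on the cycle 6-3-11-6 are not bridges since each lies on that cycle.
But removing 10—4 disconnects 10 from 4; removing 11—10 disconnects 11 from 10; removing 0—9 disconnects 0 from 9; removing 10—1 disconnects 10 from 1 — these are bridges.
In total 9 edges are bridges.

0-1, 0-9, 1-10, 10-11, 10-4, 11-7, 2-5, 3-5, 4-8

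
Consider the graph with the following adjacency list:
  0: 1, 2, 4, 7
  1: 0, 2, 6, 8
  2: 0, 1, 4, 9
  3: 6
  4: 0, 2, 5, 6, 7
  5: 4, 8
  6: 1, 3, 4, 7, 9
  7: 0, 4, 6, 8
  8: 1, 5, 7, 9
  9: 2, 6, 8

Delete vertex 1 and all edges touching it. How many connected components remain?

1

With 1 gone, the remaining components are: {0, 2, 3, 4, 5, 6, 7, 8, 9}.
That is 1 component.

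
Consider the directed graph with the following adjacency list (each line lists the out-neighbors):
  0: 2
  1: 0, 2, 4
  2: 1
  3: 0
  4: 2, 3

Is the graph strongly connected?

From 0 we can reach every vertex (0, 1, 2, 3, 4), and every vertex can reach 0 (0, 1, 2, 3, 4). So the whole graph is one strongly connected component.

Yes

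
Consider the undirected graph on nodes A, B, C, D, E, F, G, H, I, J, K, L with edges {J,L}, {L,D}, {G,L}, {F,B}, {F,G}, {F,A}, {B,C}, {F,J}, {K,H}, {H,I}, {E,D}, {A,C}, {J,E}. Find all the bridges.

H-I, H-K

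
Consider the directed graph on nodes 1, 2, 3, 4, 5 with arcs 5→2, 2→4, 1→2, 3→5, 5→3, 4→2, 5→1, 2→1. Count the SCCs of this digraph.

{1, 2, 4} are all mutually reachable — one SCC of size 3.
{3, 5} are all mutually reachable — one SCC of size 2.
That gives 2 strongly connected components.

2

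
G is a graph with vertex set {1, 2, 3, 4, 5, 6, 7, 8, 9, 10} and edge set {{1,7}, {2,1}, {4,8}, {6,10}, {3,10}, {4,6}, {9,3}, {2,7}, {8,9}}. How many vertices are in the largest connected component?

6

5 is isolated — a component by itself.
Starting from 1 we can reach 1, 2, 7. That is one component of size 3.
Starting from 3 we can reach 3, 4, 6, 8, 9, 10. That is one component of size 6.
The largest has 6 vertices.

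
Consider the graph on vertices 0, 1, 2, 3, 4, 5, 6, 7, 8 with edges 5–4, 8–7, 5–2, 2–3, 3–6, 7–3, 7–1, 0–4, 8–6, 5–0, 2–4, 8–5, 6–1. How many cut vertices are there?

0

Removing 2, for instance, still leaves 1 component. No single vertex removal increases the component count — the graph has no articulation points.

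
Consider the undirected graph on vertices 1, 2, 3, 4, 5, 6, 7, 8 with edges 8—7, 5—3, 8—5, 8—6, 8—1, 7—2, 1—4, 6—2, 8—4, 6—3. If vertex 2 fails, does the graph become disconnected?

No

Deleting 2 leaves 1 component (was 1) (its neighbors 6, 7 remain connected to each other), so 2 is not a cut vertex.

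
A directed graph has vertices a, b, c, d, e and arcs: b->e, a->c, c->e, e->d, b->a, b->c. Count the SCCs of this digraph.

{c} is an SCC by itself.
{e} is an SCC by itself.
{b} is an SCC by itself.
{d} is an SCC by itself.
{a} is an SCC by itself.
That gives 5 strongly connected components.

5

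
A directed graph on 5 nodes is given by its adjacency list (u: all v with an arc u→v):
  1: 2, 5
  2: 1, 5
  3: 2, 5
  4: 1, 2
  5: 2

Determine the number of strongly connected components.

3

{1, 2, 5} are all mutually reachable — one SCC of size 3.
{3} is an SCC by itself.
{4} is an SCC by itself.
That gives 3 strongly connected components.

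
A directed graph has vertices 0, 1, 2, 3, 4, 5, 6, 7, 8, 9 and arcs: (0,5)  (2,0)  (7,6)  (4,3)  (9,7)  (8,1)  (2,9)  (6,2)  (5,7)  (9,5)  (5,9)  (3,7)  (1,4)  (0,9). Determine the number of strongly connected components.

5

{0, 2, 5, 6, 7, 9} are all mutually reachable — one SCC of size 6.
{3} is an SCC by itself.
{1} is an SCC by itself.
{8} is an SCC by itself.
{4} is an SCC by itself.
That gives 5 strongly connected components.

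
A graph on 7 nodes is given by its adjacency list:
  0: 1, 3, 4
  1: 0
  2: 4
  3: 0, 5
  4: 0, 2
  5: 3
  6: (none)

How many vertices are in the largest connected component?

6 is isolated — a component by itself.
Starting from 0 we can reach 0, 1, 2, 3, 4, 5. That is one component of size 6.
The largest has 6 vertices.

6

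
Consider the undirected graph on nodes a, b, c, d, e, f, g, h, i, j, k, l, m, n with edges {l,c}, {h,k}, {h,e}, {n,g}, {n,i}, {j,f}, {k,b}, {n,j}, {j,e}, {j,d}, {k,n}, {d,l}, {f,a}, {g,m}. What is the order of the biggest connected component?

14

Starting from a we can reach a, b, c, d, e, f, g, h, i, j, k, l, m, n. That is one component of size 14.
The largest has 14 vertices.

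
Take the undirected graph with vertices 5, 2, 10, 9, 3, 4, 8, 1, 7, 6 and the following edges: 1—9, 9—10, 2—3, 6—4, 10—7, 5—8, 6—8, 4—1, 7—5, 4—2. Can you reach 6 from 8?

Yes

From 8 we can reach 1, 2, 3, 4, 5, 6, 7, 8, 9, 10, which includes 6.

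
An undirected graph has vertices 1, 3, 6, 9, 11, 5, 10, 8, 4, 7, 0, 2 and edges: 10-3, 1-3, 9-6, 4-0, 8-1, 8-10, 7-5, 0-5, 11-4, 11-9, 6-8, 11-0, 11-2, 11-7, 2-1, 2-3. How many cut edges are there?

0

The edges on the cycle 8-10-3-1-8 are not bridges since each lies on that cycle.
Every edge lies on some cycle, so there are no bridges.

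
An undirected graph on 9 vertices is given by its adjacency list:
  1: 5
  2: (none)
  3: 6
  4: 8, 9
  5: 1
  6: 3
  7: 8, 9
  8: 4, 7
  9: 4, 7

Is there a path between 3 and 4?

The component containing 3 is {3, 6}, and 4 is not in it.

No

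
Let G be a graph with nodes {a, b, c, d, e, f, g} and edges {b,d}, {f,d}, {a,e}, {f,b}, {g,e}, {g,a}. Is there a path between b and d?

From b we can reach b, d, f, which includes d.

Yes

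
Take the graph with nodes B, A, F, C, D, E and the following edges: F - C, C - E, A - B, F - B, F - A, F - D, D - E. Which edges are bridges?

none

The edges on the cycle F-A-B-F are not bridges since each lies on that cycle.
Every edge lies on some cycle, so there are no bridges.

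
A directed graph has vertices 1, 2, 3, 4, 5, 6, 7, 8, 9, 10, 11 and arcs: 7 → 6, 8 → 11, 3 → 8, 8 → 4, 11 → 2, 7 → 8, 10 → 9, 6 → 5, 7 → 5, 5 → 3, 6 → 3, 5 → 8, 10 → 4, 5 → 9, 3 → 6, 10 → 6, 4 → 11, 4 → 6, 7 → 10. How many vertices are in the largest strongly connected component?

5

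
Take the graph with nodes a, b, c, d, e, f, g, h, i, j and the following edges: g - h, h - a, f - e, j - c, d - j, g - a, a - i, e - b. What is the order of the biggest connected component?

4

Starting from c we can reach c, d, j. That is one component of size 3.
Starting from b we can reach b, e, f. That is one component of size 3.
Starting from a we can reach a, g, h, i. That is one component of size 4.
The largest has 4 vertices.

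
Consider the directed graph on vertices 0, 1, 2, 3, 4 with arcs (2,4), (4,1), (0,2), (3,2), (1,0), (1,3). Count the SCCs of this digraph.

{0, 1, 2, 3, 4} are all mutually reachable — one SCC of size 5.
That gives 1 strongly connected component.

1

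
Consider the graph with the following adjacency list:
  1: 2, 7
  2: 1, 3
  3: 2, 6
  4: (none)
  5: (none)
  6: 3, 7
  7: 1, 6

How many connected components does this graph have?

3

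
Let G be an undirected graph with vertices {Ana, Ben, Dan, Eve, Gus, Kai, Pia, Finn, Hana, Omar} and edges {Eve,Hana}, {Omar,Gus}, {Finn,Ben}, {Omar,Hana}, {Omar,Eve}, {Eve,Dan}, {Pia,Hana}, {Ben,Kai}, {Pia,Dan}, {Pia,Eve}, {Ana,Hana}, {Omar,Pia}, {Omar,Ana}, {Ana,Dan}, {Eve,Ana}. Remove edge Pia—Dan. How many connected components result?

2

Pia and Dan are still connected via Pia-Eve-Dan, so the component count stays at 2.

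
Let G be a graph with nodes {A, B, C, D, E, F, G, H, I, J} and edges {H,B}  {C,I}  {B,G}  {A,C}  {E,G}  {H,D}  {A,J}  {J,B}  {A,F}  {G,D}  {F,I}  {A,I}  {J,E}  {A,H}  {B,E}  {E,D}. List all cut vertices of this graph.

Removing A increases the component count from 1 to 2, so A is a cut vertex.
By contrast removing E leaves 1 component; it is not a cut vertex. No other vertex is a cut vertex either.

A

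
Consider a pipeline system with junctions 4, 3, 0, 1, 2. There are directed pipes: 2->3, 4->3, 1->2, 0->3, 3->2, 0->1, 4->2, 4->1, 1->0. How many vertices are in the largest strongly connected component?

2

{0, 1} are all mutually reachable — one SCC of size 2.
{2, 3} are all mutually reachable — one SCC of size 2.
{4} is an SCC by itself.
The largest has 2 vertices.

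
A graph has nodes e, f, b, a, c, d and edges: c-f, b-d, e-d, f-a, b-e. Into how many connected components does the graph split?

2

Starting from a we can reach a, c, f. That is one component of size 3.
Starting from b we can reach b, d, e. That is one component of size 3.
Total: 2 components.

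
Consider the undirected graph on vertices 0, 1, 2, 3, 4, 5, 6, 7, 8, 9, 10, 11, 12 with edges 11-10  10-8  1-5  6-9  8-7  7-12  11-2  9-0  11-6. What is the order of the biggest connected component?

3 is isolated — a component by itself.
4 is isolated — a component by itself.
Starting from 1 we can reach 1, 5. That is one component of size 2.
Starting from 0 we can reach 0, 2, 6, 7, 8, 9, 10, 11, 12. That is one component of size 9.
The largest has 9 vertices.

9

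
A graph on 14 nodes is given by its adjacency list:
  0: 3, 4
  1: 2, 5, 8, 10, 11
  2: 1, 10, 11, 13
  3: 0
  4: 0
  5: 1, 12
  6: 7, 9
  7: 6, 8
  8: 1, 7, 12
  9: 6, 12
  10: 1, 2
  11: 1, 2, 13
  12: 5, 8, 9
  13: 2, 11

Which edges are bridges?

0-3, 0-4

The edges on the cycle 1-11-13-2-1 are not bridges since each lies on that cycle.
But removing 0-4 disconnects 0 from 4; removing 3-0 disconnects 3 from 0 — these are bridges.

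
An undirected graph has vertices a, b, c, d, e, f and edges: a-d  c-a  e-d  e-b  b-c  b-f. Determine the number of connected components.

Starting from a we can reach a, b, c, d, e, f. That is one component of size 6.
Total: 1 component.

1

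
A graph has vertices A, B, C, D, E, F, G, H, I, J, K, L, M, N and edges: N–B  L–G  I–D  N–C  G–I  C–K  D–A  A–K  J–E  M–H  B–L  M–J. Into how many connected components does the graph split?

3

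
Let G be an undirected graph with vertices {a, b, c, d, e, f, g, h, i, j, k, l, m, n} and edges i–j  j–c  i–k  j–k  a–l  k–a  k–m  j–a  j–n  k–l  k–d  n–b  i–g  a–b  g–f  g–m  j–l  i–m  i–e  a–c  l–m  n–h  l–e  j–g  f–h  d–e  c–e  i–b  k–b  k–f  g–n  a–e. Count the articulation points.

0

Removing n, for instance, still leaves 1 component. No single vertex removal increases the component count — the graph has no articulation points.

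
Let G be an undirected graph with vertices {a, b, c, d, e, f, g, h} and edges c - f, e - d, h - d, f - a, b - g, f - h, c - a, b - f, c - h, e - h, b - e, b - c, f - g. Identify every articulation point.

none

Removing a, for instance, still leaves 1 component. No single vertex removal increases the component count — the graph has no articulation points.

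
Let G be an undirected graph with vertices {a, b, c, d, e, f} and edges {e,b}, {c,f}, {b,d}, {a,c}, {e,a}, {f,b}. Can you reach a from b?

Yes

From b we can reach a, b, c, d, e, f, which includes a.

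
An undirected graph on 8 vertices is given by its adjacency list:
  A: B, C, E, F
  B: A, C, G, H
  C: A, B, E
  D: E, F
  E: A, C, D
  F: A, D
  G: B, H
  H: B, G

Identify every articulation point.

B

Removing B increases the component count from 1 to 2, so B is a cut vertex.
By contrast removing A leaves 1 component; it is not a cut vertex. No other vertex is a cut vertex either.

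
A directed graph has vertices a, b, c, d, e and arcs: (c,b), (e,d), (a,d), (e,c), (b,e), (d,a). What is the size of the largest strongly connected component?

3

{b, c, e} are all mutually reachable — one SCC of size 3.
{a, d} are all mutually reachable — one SCC of size 2.
The largest has 3 vertices.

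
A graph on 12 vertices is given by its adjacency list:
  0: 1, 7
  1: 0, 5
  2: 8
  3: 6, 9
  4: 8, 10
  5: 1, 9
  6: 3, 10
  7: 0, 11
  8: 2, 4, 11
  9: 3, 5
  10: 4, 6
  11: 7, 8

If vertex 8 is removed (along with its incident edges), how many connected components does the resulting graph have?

2

With 8 gone, the remaining components are: {2}; {0, 1, 3, 4, 5, 6, 7, 9, 10, 11}.
That is 2 components.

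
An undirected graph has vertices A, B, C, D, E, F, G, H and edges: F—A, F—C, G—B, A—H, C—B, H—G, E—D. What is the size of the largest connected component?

Starting from D we can reach D, E. That is one component of size 2.
Starting from A we can reach A, B, C, F, G, H. That is one component of size 6.
The largest has 6 vertices.

6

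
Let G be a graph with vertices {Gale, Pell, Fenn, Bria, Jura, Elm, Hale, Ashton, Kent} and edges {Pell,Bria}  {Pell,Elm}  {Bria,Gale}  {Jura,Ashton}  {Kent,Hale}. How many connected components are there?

4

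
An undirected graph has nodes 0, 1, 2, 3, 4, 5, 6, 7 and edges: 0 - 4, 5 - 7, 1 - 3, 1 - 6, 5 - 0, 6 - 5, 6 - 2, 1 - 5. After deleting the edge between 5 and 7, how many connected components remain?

2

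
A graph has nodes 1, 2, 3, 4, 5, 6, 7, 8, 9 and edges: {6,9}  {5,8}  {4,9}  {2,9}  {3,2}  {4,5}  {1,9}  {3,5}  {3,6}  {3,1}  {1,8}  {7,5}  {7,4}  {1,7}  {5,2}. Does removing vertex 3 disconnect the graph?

No

Deleting 3 leaves 1 component (was 1) (its neighbors 1, 2, 5, 6 remain connected to each other), so 3 is not a cut vertex.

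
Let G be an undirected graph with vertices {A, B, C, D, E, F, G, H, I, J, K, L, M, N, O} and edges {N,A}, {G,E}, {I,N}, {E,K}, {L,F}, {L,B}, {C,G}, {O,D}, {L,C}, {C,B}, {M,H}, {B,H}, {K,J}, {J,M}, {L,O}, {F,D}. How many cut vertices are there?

2

Removing L increases the component count from 2 to 3, so L is a cut vertex.
Removing N increases the component count from 2 to 3, so N is a cut vertex.
By contrast removing D leaves 2 components; it is not a cut vertex. No other vertex is a cut vertex either.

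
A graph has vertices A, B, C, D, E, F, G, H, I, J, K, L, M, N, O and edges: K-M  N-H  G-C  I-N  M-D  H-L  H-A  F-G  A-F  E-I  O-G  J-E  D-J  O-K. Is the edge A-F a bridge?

After removing A-F, the path A-H-N-I-E-J-D-M-K-O-G-F still connects them, so the edge is not a bridge.

No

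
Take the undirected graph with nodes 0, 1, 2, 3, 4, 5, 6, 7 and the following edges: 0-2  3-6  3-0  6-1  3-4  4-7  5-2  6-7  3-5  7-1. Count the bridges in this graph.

0

The edges on the cycle 3-0-2-5-3 are not bridges since each lies on that cycle.
Every edge lies on some cycle, so there are no bridges.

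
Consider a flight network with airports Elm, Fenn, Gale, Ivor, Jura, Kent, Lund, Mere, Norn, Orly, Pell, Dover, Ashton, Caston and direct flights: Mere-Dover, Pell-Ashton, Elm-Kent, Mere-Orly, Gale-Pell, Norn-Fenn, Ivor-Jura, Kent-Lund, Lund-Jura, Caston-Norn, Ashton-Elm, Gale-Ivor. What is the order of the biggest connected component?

Starting from Fenn we can reach Fenn, Norn, Caston. That is one component of size 3.
Starting from Mere we can reach Mere, Orly, Dover. That is one component of size 3.
Starting from Elm we can reach Elm, Gale, Ivor, Jura, Kent, Lund, Pell, Ashton. That is one component of size 8.
The largest has 8 vertices.

8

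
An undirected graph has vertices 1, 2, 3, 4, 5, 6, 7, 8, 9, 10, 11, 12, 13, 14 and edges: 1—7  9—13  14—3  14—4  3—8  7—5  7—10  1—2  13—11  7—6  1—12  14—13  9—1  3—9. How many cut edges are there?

The edges on the cycle 14-3-9-13-14 are not bridges since each lies on that cycle.
But removing 2—1 disconnects 2 from 1; removing 3—8 disconnects 3 from 8; removing 1—7 disconnects 1 from 7; removing 13—11 disconnects 13 from 11 — these are bridges.
In total 10 edges are bridges.

10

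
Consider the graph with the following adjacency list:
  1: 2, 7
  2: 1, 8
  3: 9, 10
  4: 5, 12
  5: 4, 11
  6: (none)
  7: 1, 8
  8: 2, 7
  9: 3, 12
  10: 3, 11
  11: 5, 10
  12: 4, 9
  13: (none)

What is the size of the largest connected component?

7

6 is isolated — a component by itself.
13 is isolated — a component by itself.
Starting from 1 we can reach 1, 2, 7, 8. That is one component of size 4.
Starting from 3 we can reach 3, 4, 5, 9, 10, 11, 12. That is one component of size 7.
The largest has 7 vertices.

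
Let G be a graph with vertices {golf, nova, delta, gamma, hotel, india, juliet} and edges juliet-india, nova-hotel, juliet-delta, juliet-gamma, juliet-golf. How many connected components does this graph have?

2

Starting from nova we can reach nova, hotel. That is one component of size 2.
Starting from golf we can reach golf, delta, gamma, india, juliet. That is one component of size 5.
Total: 2 components.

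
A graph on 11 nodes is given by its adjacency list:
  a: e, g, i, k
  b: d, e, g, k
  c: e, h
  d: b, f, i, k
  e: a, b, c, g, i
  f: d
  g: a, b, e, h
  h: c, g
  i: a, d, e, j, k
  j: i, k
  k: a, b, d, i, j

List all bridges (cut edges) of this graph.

The edges on the cycle i-k-j-i are not bridges since each lies on that cycle.
But removing d-f disconnects d from f — this is a bridge.

d-f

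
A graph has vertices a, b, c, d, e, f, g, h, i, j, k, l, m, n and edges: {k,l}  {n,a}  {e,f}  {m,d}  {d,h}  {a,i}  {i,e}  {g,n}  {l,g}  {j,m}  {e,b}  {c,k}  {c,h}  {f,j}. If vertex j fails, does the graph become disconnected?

No

Deleting j leaves 1 component (was 1) (its neighbors f, m remain connected to each other), so j is not a cut vertex.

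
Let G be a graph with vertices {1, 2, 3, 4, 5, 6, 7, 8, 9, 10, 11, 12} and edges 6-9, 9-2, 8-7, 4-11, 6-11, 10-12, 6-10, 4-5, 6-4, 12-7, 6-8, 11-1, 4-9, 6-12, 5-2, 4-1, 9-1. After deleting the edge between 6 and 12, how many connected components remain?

6 and 12 are still connected via 6-10-12, so the component count stays at 2.

2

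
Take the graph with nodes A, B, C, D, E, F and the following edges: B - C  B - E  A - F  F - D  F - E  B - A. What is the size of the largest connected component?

6

Starting from A we can reach A, B, C, D, E, F. That is one component of size 6.
The largest has 6 vertices.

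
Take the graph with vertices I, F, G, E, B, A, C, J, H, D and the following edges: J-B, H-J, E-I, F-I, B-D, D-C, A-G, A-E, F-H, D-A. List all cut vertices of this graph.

A, D

Removing A increases the component count from 1 to 2, so A is a cut vertex.
Removing D increases the component count from 1 to 2, so D is a cut vertex.
By contrast removing E leaves 1 component; it is not a cut vertex. No other vertex is a cut vertex either.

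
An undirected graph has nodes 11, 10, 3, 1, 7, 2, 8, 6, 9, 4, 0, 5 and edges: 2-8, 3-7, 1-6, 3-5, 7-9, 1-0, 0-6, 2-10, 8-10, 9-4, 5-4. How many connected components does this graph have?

4

11 is isolated — a component by itself.
Starting from 2 we can reach 2, 8, 10. That is one component of size 3.
Starting from 0 we can reach 0, 1, 6. That is one component of size 3.
Starting from 3 we can reach 3, 4, 5, 7, 9. That is one component of size 5.
Total: 4 components.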